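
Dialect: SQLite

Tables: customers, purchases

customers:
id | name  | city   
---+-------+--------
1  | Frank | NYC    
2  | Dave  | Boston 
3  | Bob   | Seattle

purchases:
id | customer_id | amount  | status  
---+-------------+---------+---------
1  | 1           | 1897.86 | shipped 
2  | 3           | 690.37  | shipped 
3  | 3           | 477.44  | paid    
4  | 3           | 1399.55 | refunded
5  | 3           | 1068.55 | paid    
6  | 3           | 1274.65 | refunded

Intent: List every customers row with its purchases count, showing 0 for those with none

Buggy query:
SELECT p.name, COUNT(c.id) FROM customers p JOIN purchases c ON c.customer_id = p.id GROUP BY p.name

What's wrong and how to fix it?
Bug: An inner join excludes parents with zero children

Fix: Switch to LEFT JOIN to retain unmatched parent rows

Corrected query:
SELECT p.name, COUNT(c.id) FROM customers p LEFT JOIN purchases c ON c.customer_id = p.id GROUP BY p.name

Result:
name  | COUNT(c.id)
------+------------
Bob   | 5          
Dave  | 0          
Frank | 1          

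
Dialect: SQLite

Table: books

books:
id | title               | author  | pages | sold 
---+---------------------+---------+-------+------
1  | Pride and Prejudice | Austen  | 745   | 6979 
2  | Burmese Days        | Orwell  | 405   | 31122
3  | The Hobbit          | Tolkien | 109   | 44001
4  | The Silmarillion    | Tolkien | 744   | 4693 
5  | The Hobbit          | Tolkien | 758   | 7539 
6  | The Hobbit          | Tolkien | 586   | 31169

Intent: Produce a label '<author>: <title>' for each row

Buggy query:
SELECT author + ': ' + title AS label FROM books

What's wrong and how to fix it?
Bug: '+' is numeric addition; on text columns SQLite converts them to 0 instead of concatenating

Fix: Use the || operator for string concatenation

Corrected query:
SELECT author || ': ' || title AS label FROM books

Result:
label                      
---------------------------
Austen: Pride and Prejudice
Orwell: Burmese Days       
Tolkien: The Hobbit        
Tolkien: The Silmarillion  
Tolkien: The Hobbit        
Tolkien: The Hobbit        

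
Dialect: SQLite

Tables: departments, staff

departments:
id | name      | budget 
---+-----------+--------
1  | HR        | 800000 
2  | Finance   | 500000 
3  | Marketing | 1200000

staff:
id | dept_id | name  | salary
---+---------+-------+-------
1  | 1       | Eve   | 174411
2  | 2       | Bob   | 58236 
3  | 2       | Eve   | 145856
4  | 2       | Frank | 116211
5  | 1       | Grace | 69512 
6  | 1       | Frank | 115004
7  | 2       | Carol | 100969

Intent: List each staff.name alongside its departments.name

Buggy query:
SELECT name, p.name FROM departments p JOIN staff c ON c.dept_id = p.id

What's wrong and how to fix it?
Bug: Both tables have a 'name' column; the unqualified reference is ambiguous

Fix: Prefix ambiguous columns with the table alias

Corrected query:
SELECT c.name, p.name FROM departments p JOIN staff c ON c.dept_id = p.id

Result:
name  | name   
------+--------
Eve   | HR     
Bob   | Finance
Eve   | Finance
Frank | Finance
Grace | HR     
Frank | HR     
Carol | Finance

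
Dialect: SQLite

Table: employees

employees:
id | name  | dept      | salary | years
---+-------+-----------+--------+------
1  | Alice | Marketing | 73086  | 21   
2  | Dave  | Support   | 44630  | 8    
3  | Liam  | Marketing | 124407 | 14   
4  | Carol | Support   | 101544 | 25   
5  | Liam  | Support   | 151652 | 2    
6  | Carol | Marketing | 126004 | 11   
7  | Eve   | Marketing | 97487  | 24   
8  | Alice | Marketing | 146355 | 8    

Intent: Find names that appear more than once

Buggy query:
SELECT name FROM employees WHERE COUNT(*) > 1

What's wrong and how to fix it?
Bug: COUNT(*) is an aggregate and cannot be used in WHERE

Fix: GROUP BY name, then filter groups with HAVING COUNT(*) > 1

Corrected query:
SELECT name FROM employees GROUP BY name HAVING COUNT(*) > 1

Result:
name 
-----
Alice
Carol
Liam 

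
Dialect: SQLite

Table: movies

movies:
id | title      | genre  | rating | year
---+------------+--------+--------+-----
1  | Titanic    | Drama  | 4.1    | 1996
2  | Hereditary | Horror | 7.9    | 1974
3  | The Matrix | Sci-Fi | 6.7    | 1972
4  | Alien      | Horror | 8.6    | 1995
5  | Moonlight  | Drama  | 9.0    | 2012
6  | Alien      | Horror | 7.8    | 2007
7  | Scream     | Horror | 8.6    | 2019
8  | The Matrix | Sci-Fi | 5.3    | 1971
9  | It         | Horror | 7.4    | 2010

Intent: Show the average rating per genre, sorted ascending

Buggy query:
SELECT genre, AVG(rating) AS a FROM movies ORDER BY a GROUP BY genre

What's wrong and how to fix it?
Bug: GROUP BY must precede ORDER BY

Fix: Reorder: SELECT … FROM … GROUP BY … ORDER BY …

Corrected query:
SELECT genre, AVG(rating) AS a FROM movies GROUP BY genre ORDER BY a

Result:
genre  | a   
-------+-----
Sci-Fi | 6   
Drama  | 6.55
Horror | 8.06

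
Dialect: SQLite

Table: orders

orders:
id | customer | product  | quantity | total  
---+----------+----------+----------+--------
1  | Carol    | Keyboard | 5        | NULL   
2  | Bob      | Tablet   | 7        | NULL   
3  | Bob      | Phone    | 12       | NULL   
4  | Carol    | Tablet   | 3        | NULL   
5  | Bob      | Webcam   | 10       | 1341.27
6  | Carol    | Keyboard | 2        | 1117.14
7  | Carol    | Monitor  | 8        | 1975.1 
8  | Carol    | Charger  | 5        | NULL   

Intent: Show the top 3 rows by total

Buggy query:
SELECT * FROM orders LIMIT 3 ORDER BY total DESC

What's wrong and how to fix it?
Bug: ORDER BY cannot follow LIMIT; LIMIT is the final clause

Fix: Sort with ORDER BY, then apply LIMIT

Corrected query:
SELECT * FROM orders ORDER BY total DESC LIMIT 3

Result:
id | customer | product  | quantity | total  
---+----------+----------+----------+--------
7  | Carol    | Monitor  | 8        | 1975.1 
5  | Bob      | Webcam   | 10       | 1341.27
6  | Carol    | Keyboard | 2        | 1117.14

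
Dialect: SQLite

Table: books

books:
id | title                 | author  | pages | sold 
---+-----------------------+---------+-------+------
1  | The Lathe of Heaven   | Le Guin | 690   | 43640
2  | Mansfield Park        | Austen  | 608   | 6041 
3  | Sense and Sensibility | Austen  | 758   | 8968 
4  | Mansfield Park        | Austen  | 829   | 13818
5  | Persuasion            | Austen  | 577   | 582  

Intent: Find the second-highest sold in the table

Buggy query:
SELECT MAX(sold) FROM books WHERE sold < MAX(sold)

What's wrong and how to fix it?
Bug: The inner MAX is an aggregate inside WHERE, which is not allowed

Fix: Put the inner MAX in a scalar subquery

Corrected query:
SELECT MAX(sold) FROM books WHERE sold < (SELECT MAX(sold) FROM books)

Result:
MAX(sold)
---------
13818    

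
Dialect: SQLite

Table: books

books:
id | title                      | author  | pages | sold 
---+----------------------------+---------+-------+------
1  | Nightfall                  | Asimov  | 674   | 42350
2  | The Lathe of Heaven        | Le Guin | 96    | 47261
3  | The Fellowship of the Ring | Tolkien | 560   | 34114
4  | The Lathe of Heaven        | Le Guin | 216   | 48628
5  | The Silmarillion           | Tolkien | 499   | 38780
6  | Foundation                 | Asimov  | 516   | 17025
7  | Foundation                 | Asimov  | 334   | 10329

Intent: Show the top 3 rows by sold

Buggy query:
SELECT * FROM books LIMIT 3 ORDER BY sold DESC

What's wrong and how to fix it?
Bug: LIMIT must come after ORDER BY

Fix: Swap the clauses: ORDER BY first, then LIMIT

Corrected query:
SELECT * FROM books ORDER BY sold DESC LIMIT 3

Result:
id | title               | author  | pages | sold 
---+---------------------+---------+-------+------
4  | The Lathe of Heaven | Le Guin | 216   | 48628
2  | The Lathe of Heaven | Le Guin | 96    | 47261
1  | Nightfall           | Asimov  | 674   | 42350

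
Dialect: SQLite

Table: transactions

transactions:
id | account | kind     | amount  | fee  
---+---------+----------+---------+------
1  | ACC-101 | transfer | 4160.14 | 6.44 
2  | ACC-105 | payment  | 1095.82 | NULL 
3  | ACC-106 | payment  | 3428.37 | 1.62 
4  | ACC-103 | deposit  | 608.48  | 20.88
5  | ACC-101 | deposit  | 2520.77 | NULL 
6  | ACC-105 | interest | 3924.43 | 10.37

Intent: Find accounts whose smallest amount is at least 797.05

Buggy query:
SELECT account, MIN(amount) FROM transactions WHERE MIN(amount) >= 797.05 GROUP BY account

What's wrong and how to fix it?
Bug: Aggregates like MIN are computed per group after WHERE runs

Fix: Replace WHERE with HAVING after the GROUP BY

Corrected query:
SELECT account, MIN(amount) FROM transactions GROUP BY account HAVING MIN(amount) >= 797.05

Result:
account | MIN(amount)
--------+------------
ACC-101 | 2520.77    
ACC-105 | 1095.82    
ACC-106 | 3428.37    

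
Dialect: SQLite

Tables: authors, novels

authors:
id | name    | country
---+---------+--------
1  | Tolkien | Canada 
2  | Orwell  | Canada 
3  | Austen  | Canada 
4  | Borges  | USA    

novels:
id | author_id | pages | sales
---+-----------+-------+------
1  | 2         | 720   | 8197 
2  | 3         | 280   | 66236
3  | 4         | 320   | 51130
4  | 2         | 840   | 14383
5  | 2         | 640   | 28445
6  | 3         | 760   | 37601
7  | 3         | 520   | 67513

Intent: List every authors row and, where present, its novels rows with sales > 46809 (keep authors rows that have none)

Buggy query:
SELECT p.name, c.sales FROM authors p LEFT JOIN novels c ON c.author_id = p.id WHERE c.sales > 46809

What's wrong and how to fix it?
Bug: A WHERE condition on the right-hand table after LEFT JOIN drops unmatched parents

Fix: Move the right-table condition into the ON clause so unmatched parents are kept

Corrected query:
SELECT p.name, c.sales FROM authors p LEFT JOIN novels c ON c.author_id = p.id AND c.sales > 46809

Result:
name    | sales
--------+------
Tolkien | NULL 
Orwell  | NULL 
Austen  | 66236
Austen  | 67513
Borges  | 51130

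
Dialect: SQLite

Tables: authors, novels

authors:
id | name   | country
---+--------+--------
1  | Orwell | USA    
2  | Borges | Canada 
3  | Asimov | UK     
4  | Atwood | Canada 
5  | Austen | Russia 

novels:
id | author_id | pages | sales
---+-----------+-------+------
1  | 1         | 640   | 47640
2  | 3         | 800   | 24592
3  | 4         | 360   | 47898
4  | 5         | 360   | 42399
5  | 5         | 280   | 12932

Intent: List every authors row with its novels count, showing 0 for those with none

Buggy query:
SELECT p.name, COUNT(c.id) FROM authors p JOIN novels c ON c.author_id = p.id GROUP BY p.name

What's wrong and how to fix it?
Bug: INNER JOIN drops authors rows that have no matching novels rows

Fix: Use LEFT JOIN so parents without children still appear (COUNT(c.id) gives 0)

Corrected query:
SELECT p.name, COUNT(c.id) FROM authors p LEFT JOIN novels c ON c.author_id = p.id GROUP BY p.name

Result:
name   | COUNT(c.id)
-------+------------
Asimov | 1          
Atwood | 1          
Austen | 2          
Borges | 0          
Orwell | 1          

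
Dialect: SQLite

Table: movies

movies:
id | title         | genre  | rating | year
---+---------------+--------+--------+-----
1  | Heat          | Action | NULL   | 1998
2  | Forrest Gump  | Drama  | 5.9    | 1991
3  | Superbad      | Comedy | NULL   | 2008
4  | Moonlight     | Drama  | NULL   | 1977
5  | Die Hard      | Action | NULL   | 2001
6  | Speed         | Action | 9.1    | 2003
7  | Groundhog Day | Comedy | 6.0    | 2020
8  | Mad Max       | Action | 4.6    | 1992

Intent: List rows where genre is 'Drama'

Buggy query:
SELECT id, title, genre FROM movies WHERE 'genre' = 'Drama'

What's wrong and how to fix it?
Bug: Single quotes denote string literals in SQL; the column name is being compared as a constant string

Fix: Remove the quotes around the column name (or use double quotes for an identifier)

Corrected query:
SELECT id, title, genre FROM movies WHERE genre = 'Drama'

Result:
id | title        | genre
---+--------------+------
2  | Forrest Gump | Drama
4  | Moonlight    | Drama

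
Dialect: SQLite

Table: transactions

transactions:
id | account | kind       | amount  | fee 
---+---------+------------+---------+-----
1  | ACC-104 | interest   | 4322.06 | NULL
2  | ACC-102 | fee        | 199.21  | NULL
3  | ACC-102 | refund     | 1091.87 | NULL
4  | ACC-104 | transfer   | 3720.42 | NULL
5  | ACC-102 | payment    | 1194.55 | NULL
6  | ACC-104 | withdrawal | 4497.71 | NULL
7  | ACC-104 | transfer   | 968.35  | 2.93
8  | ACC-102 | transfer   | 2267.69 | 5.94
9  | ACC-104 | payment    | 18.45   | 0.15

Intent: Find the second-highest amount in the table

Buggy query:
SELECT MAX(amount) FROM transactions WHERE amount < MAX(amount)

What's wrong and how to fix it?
Bug: The inner MAX is an aggregate inside WHERE, which is not allowed

Fix: Put the inner MAX in a scalar subquery

Corrected query:
SELECT MAX(amount) FROM transactions WHERE amount < (SELECT MAX(amount) FROM transactions)

Result:
MAX(amount)
-----------
4322.06    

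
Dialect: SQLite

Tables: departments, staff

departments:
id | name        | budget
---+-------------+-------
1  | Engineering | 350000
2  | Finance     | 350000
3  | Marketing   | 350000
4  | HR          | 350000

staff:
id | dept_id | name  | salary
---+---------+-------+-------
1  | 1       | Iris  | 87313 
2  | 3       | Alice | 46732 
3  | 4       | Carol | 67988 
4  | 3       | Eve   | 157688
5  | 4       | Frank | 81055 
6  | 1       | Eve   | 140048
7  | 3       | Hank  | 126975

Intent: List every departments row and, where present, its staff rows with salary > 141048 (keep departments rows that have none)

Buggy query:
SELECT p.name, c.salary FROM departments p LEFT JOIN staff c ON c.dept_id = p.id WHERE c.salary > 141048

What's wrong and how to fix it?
Bug: Filtering c.salary in WHERE discards the NULL rows produced by LEFT JOIN, turning it into an inner join

Fix: Move the right-table condition into the ON clause so unmatched parents are kept

Corrected query:
SELECT p.name, c.salary FROM departments p LEFT JOIN staff c ON c.dept_id = p.id AND c.salary > 141048

Result:
name        | salary
------------+-------
Engineering | NULL  
Finance     | NULL  
Marketing   | 157688
HR          | NULL  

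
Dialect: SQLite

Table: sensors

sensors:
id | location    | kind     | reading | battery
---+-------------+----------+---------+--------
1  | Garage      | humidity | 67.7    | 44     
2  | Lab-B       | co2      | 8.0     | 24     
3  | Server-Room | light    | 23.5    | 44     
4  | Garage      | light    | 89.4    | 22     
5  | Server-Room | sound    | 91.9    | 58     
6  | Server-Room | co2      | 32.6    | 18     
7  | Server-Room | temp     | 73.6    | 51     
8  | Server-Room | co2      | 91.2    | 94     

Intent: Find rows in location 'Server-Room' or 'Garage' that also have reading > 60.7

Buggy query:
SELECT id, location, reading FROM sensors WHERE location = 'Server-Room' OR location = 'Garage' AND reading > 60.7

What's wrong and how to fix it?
Bug: AND binds tighter than OR, so this parses as location = 'Server-Room' OR (location = 'Garage' AND reading > 60.7)

Fix: Add parentheses around the OR so the AND applies to both alternatives

Corrected query:
SELECT id, location, reading FROM sensors WHERE (location = 'Server-Room' OR location = 'Garage') AND reading > 60.7

Result:
id | location    | reading
---+-------------+--------
1  | Garage      | 67.7   
4  | Garage      | 89.4   
5  | Server-Room | 91.9   
7  | Server-Room | 73.6   
8  | Server-Room | 91.2   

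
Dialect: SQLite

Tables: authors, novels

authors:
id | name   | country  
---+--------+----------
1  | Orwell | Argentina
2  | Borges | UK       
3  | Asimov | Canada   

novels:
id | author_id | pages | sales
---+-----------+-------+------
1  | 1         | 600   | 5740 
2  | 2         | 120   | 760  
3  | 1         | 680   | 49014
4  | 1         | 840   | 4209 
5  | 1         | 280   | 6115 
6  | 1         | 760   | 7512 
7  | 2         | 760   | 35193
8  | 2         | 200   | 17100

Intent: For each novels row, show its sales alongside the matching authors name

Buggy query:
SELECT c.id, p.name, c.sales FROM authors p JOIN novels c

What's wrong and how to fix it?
Bug: JOIN with no ON clause produces a cartesian product; every novels row pairs with every authors row

Fix: Specify the join condition linking the foreign key to the parent id

Corrected query:
SELECT c.id, p.name, c.sales FROM authors p JOIN novels c ON c.author_id = p.id

Result:
id | name   | sales
---+--------+------
1  | Orwell | 5740 
2  | Borges | 760  
3  | Orwell | 49014
4  | Orwell | 4209 
5  | Orwell | 6115 
6  | Orwell | 7512 
7  | Borges | 35193
8  | Borges | 17100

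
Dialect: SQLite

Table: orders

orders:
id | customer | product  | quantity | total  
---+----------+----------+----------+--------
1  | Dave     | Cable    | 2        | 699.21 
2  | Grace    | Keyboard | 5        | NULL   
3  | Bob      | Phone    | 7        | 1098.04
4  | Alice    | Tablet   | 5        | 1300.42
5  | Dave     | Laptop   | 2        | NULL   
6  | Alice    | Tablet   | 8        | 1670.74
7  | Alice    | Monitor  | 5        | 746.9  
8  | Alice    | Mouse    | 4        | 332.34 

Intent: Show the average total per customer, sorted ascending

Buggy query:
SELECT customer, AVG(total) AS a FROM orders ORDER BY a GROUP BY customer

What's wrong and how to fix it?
Bug: ORDER BY appears before GROUP BY; SQL clause order requires GROUP BY first

Fix: Reorder: SELECT … FROM … GROUP BY … ORDER BY …

Corrected query:
SELECT customer, AVG(total) AS a FROM orders GROUP BY customer ORDER BY a

Result:
customer | a      
---------+--------
Grace    | NULL   
Dave     | 699.21 
Alice    | 1012.6 
Bob      | 1098.04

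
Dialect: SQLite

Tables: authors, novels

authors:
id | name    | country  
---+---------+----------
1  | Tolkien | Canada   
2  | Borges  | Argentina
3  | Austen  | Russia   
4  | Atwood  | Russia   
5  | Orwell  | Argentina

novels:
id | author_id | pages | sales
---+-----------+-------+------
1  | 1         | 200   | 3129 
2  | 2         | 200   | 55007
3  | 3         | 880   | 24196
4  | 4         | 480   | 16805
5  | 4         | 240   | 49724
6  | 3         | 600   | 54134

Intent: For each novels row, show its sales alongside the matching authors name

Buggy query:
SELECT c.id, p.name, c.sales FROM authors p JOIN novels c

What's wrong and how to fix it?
Bug: JOIN with no ON clause produces a cartesian product; every novels row pairs with every authors row

Fix: Specify the join condition linking the foreign key to the parent id

Corrected query:
SELECT c.id, p.name, c.sales FROM authors p JOIN novels c ON c.author_id = p.id

Result:
id | name    | sales
---+---------+------
1  | Tolkien | 3129 
2  | Borges  | 55007
3  | Austen  | 24196
4  | Atwood  | 16805
5  | Atwood  | 49724
6  | Austen  | 54134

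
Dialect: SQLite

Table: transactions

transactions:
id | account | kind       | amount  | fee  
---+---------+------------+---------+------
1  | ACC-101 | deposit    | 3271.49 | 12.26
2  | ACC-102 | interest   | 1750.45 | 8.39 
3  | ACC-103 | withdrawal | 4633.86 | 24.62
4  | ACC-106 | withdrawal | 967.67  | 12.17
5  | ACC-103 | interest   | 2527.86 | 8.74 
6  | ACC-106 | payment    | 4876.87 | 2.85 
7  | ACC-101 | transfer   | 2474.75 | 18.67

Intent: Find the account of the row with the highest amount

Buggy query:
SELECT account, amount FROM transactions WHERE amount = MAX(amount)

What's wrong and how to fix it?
Bug: WHERE is evaluated per row; an aggregate over the whole table isn't defined there

Fix: Wrap MAX in a scalar subquery so WHERE compares against a single value

Corrected query:
SELECT account, amount FROM transactions WHERE amount = (SELECT MAX(amount) FROM transactions)

Result:
account | amount 
--------+--------
ACC-106 | 4876.87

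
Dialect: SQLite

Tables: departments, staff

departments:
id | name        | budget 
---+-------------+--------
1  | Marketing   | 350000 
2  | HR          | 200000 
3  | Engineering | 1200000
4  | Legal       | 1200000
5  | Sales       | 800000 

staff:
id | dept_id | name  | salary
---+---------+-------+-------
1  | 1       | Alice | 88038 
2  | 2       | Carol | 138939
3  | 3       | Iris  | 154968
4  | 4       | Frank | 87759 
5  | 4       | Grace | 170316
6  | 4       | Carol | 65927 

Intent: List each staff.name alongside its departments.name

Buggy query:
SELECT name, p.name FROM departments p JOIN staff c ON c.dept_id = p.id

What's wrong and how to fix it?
Bug: 'name' exists in both joined tables, so the database can't tell which one is meant

Fix: Qualify the column with its table alias (c.name)

Corrected query:
SELECT c.name, p.name FROM departments p JOIN staff c ON c.dept_id = p.id

Result:
name  | name       
------+------------
Alice | Marketing  
Carol | HR         
Iris  | Engineering
Frank | Legal      
Grace | Legal      
Carol | Legal      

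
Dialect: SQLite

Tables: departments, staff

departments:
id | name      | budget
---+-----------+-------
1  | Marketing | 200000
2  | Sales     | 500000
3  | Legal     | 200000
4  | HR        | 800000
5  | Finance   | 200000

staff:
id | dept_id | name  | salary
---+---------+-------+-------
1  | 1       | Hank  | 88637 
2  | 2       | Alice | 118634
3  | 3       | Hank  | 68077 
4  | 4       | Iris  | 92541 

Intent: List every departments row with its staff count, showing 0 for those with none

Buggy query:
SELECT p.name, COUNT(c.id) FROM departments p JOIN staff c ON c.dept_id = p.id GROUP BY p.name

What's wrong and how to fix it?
Bug: An inner join excludes parents with zero children

Fix: Use LEFT JOIN so parents without children still appear (COUNT(c.id) gives 0)

Corrected query:
SELECT p.name, COUNT(c.id) FROM departments p LEFT JOIN staff c ON c.dept_id = p.id GROUP BY p.name

Result:
name      | COUNT(c.id)
----------+------------
Finance   | 0          
HR        | 1          
Legal     | 1          
Marketing | 1          
Sales     | 1          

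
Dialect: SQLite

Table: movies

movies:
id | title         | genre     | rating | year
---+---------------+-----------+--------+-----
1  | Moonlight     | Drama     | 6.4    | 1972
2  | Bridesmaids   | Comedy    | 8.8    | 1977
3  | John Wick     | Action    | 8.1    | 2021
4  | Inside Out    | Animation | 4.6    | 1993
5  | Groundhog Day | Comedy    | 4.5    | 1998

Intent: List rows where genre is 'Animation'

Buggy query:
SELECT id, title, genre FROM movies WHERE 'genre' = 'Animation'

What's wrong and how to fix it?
Bug: Single quotes denote string literals in SQL; the column name is being compared as a constant string

Fix: Remove the quotes around the column name (or use double quotes for an identifier)

Corrected query:
SELECT id, title, genre FROM movies WHERE genre = 'Animation'

Result:
id | title      | genre    
---+------------+----------
4  | Inside Out | Animation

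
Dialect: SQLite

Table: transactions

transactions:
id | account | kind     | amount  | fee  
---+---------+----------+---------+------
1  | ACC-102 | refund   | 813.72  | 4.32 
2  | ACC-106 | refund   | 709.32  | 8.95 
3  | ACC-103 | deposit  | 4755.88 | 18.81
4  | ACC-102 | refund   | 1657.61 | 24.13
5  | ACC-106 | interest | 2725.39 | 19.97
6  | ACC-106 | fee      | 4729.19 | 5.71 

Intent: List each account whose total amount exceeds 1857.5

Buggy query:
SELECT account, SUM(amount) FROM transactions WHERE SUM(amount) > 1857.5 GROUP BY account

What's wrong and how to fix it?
Bug: SUM(amount) is an aggregate, but WHERE filters rows before aggregation

Fix: Move the aggregate condition to a HAVING clause

Corrected query:
SELECT account, SUM(amount) FROM transactions GROUP BY account HAVING SUM(amount) > 1857.5

Result:
account | SUM(amount)
--------+------------
ACC-102 | 2471.33    
ACC-103 | 4755.88    
ACC-106 | 8163.9     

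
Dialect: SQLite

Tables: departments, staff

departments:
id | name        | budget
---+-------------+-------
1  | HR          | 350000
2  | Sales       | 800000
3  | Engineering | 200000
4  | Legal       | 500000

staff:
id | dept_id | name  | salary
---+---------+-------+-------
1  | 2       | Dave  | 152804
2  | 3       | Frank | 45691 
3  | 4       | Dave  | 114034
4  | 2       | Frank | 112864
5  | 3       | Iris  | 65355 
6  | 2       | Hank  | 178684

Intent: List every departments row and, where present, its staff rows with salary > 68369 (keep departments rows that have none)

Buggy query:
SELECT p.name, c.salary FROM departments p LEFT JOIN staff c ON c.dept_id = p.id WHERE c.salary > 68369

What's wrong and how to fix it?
Bug: A WHERE condition on the right-hand table after LEFT JOIN drops unmatched parents

Fix: Move the right-table condition into the ON clause so unmatched parents are kept

Corrected query:
SELECT p.name, c.salary FROM departments p LEFT JOIN staff c ON c.dept_id = p.id AND c.salary > 68369

Result:
name        | salary
------------+-------
HR          | NULL  
Sales       | 112864
Sales       | 152804
Sales       | 178684
Engineering | NULL  
Legal       | 114034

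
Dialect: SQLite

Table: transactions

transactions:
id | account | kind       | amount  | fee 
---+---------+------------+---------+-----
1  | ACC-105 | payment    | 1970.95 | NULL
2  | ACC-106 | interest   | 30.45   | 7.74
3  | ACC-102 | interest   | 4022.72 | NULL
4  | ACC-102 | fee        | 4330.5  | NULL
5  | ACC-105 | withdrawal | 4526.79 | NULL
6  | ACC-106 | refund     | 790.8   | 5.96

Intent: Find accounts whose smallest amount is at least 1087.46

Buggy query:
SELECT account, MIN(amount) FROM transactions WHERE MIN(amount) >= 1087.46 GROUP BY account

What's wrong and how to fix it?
Bug: Aggregates like MIN are computed per group after WHERE runs

Fix: Use HAVING for the per-group MIN condition

Corrected query:
SELECT account, MIN(amount) FROM transactions GROUP BY account HAVING MIN(amount) >= 1087.46

Result:
account | MIN(amount)
--------+------------
ACC-102 | 4022.72    
ACC-105 | 1970.95    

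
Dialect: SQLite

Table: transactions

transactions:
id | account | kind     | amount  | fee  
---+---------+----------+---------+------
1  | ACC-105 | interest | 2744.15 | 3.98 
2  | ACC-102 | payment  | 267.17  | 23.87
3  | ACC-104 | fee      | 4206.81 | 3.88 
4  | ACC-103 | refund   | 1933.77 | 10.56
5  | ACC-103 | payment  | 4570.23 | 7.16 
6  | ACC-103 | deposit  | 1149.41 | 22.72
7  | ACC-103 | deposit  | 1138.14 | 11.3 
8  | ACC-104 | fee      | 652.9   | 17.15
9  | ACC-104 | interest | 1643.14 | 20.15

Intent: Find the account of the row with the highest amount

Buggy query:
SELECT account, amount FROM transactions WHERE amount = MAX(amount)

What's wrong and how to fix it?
Bug: MAX(amount) is an aggregate and cannot be used directly in WHERE

Fix: Wrap MAX in a scalar subquery so WHERE compares against a single value

Corrected query:
SELECT account, amount FROM transactions WHERE amount = (SELECT MAX(amount) FROM transactions)

Result:
account | amount 
--------+--------
ACC-103 | 4570.23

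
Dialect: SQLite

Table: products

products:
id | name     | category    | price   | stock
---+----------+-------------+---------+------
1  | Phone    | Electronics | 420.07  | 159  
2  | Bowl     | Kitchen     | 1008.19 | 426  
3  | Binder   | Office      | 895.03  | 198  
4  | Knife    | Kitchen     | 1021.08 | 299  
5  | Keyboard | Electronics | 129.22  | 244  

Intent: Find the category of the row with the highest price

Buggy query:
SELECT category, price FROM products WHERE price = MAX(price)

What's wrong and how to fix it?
Bug: MAX(price) is an aggregate and cannot be used directly in WHERE

Fix: Wrap MAX in a scalar subquery so WHERE compares against a single value

Corrected query:
SELECT category, price FROM products WHERE price = (SELECT MAX(price) FROM products)

Result:
category | price  
---------+--------
Kitchen  | 1021.08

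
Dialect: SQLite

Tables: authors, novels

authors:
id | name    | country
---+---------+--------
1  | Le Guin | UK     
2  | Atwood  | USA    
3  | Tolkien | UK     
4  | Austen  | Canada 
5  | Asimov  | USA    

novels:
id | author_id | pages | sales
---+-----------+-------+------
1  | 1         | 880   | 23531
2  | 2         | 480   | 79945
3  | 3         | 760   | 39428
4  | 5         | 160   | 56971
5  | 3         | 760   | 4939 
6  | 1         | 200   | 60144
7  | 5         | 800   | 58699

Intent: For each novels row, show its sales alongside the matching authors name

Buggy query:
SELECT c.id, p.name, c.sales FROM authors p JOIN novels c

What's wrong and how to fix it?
Bug: Missing join condition: each novels row is matched to all authors rows instead of just its own

Fix: Specify the join condition linking the foreign key to the parent id

Corrected query:
SELECT c.id, p.name, c.sales FROM authors p JOIN novels c ON c.author_id = p.id

Result:
id | name    | sales
---+---------+------
1  | Le Guin | 23531
2  | Atwood  | 79945
3  | Tolkien | 39428
4  | Asimov  | 56971
5  | Tolkien | 4939 
6  | Le Guin | 60144
7  | Asimov  | 58699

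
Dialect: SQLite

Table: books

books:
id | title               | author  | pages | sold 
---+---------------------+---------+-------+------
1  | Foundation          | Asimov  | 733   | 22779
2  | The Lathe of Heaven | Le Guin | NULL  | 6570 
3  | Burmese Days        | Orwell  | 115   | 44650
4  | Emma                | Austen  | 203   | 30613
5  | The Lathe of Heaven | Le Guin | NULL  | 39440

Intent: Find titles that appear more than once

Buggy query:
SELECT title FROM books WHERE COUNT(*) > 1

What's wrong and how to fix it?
Bug: WHERE can't reference COUNT(*); aggregates are computed after WHERE

Fix: Group first, then use HAVING for the count condition

Corrected query:
SELECT title FROM books GROUP BY title HAVING COUNT(*) > 1

Result:
title              
-------------------
The Lathe of Heaven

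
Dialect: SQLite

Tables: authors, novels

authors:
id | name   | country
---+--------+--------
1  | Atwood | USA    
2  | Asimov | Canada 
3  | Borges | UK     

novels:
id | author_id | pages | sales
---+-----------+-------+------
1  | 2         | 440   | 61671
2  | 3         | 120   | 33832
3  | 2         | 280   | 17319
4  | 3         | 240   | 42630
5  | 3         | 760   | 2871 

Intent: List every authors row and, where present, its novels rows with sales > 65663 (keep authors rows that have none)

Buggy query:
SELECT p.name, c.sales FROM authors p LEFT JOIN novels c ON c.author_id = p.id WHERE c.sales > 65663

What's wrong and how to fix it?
Bug: A WHERE condition on the right-hand table after LEFT JOIN drops unmatched parents

Fix: Put 'c.sales > 65663' in the JOIN's ON clause instead of WHERE

Corrected query:
SELECT p.name, c.sales FROM authors p LEFT JOIN novels c ON c.author_id = p.id AND c.sales > 65663

Result:
name   | sales
-------+------
Atwood | NULL 
Asimov | NULL 
Borges | NULL 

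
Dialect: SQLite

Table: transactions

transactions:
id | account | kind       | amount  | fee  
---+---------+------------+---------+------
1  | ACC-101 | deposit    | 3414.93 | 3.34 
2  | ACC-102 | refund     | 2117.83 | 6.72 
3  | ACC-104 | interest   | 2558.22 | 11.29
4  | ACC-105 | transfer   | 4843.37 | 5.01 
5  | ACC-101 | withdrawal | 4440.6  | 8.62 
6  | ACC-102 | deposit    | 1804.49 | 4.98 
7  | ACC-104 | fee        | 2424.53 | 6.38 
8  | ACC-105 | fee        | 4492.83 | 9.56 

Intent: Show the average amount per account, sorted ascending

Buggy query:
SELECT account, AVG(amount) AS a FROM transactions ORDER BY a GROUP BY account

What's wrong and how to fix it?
Bug: ORDER BY appears before GROUP BY; SQL clause order requires GROUP BY first

Fix: Move ORDER BY to the end, after GROUP BY

Corrected query:
SELECT account, AVG(amount) AS a FROM transactions GROUP BY account ORDER BY a

Result:
account | a       
--------+---------
ACC-102 | 1961.16 
ACC-104 | 2491.375
ACC-101 | 3927.765
ACC-105 | 4668.1  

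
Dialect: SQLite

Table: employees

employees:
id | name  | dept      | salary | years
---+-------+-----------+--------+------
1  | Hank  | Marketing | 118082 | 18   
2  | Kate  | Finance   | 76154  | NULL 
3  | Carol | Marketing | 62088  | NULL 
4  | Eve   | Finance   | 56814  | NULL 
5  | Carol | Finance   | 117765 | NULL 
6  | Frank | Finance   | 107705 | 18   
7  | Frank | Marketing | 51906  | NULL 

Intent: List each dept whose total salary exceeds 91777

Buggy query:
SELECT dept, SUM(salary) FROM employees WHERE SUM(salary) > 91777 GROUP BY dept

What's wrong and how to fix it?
Bug: SUM(salary) is an aggregate, but WHERE filters rows before aggregation

Fix: Use HAVING (which filters groups after aggregation) instead of WHERE

Corrected query:
SELECT dept, SUM(salary) FROM employees GROUP BY dept HAVING SUM(salary) > 91777

Result:
dept      | SUM(salary)
----------+------------
Finance   | 358438     
Marketing | 232076     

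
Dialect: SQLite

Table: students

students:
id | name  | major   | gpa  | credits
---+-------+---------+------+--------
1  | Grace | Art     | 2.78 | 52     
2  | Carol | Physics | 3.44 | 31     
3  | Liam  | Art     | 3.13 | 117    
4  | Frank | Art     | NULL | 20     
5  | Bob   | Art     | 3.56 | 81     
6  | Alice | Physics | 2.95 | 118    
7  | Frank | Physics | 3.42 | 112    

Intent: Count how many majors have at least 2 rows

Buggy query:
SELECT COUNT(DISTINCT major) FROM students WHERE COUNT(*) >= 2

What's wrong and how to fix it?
Bug: COUNT(*) cannot appear in WHERE; the per-group count doesn't exist yet

Fix: Group first with HAVING COUNT(*) >= 2, then COUNT the resulting groups

Corrected query:
SELECT COUNT(*) FROM (SELECT major FROM students GROUP BY major HAVING COUNT(*) >= 2)

Result:
COUNT(*)
--------
2       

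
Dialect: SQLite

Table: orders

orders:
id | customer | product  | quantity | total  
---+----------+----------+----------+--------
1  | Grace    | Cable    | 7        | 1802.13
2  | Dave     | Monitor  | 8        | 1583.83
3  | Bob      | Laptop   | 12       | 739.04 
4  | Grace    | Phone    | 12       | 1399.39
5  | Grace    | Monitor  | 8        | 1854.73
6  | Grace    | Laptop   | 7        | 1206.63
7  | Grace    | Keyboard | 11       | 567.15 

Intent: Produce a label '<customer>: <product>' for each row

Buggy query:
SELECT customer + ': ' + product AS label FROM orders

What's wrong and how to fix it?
Bug: '+' is numeric addition; on text columns SQLite converts them to 0 instead of concatenating

Fix: Use the || operator for string concatenation

Corrected query:
SELECT customer || ': ' || product AS label FROM orders

Result:
label          
---------------
Grace: Cable   
Dave: Monitor  
Bob: Laptop    
Grace: Phone   
Grace: Monitor 
Grace: Laptop  
Grace: Keyboard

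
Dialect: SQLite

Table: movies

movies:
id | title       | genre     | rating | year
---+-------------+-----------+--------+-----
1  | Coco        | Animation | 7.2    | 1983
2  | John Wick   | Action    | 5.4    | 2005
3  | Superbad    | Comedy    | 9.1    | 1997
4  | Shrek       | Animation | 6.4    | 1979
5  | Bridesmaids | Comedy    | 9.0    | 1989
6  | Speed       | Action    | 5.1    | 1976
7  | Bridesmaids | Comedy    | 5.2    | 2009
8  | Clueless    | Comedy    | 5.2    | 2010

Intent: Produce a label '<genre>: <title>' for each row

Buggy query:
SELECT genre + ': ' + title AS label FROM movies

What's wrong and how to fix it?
Bug: '+' is numeric addition; on text columns SQLite converts them to 0 instead of concatenating

Fix: Use the || operator for string concatenation

Corrected query:
SELECT genre || ': ' || title AS label FROM movies

Result:
label              
-------------------
Animation: Coco    
Action: John Wick  
Comedy: Superbad   
Animation: Shrek   
Comedy: Bridesmaids
Action: Speed      
Comedy: Bridesmaids
Comedy: Clueless   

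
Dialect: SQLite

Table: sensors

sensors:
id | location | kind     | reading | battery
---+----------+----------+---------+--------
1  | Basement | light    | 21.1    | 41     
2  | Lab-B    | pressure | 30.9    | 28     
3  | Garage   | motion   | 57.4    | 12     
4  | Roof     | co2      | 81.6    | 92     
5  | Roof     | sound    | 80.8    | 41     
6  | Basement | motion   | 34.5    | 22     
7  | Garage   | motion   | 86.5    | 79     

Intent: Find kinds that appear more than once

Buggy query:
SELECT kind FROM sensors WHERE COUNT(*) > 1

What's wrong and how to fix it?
Bug: WHERE can't reference COUNT(*); aggregates are computed after WHERE

Fix: GROUP BY kind, then filter groups with HAVING COUNT(*) > 1

Corrected query:
SELECT kind FROM sensors GROUP BY kind HAVING COUNT(*) > 1

Result:
kind  
------
motion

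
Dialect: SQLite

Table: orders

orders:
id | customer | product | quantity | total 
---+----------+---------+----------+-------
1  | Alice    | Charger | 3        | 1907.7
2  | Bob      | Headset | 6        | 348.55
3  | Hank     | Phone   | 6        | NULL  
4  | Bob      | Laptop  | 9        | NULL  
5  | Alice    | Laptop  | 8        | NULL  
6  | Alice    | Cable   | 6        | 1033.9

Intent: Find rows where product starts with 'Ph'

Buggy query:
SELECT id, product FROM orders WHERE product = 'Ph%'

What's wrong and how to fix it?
Bug: Wildcards only work with LIKE; '=' treats '%' as a literal character

Fix: Replace '=' with LIKE so 'Ph%' is treated as a pattern

Corrected query:
SELECT id, product FROM orders WHERE product LIKE 'Ph%'

Result:
id | product
---+--------
3  | Phone  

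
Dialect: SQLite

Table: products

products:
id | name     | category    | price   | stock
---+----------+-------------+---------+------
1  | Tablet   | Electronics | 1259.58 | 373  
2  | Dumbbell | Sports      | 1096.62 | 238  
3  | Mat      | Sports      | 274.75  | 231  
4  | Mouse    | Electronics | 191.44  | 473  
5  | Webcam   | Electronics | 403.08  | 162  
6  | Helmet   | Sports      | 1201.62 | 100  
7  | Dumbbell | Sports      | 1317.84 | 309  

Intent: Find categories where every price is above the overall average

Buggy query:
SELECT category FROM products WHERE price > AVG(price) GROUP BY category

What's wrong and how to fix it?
Bug: AVG() is an aggregate; it can't sit directly in WHERE

Fix: Compute the overall average in a scalar subquery and compare each group's MIN against it in HAVING

Corrected query:
SELECT category FROM products GROUP BY category HAVING MIN(price) > (SELECT AVG(price) FROM products)

Result:
(no rows)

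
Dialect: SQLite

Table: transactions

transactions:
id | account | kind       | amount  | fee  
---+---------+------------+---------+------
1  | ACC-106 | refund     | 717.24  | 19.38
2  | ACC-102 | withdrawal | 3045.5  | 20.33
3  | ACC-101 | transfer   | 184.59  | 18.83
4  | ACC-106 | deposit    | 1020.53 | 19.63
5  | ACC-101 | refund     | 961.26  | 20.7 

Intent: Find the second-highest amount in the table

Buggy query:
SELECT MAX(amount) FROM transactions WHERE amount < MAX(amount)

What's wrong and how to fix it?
Bug: MAX(amount) on the right of the comparison is an aggregate-in-WHERE error

Fix: Compute the overall MAX in a subquery, then take MAX of rows below it

Corrected query:
SELECT MAX(amount) FROM transactions WHERE amount < (SELECT MAX(amount) FROM transactions)

Result:
MAX(amount)
-----------
1020.53    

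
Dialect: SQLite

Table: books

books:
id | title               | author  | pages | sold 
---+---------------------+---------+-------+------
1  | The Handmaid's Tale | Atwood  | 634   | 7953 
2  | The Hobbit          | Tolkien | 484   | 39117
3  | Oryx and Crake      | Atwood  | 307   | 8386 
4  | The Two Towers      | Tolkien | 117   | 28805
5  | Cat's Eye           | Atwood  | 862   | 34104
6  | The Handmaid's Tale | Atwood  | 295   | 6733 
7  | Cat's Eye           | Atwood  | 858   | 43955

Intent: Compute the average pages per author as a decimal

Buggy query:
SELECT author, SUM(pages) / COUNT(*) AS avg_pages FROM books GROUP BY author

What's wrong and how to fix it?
Bug: SUM(pages) and COUNT(*) are both integers; the division truncates the fractional part

Fix: Multiply by 1.0 (or CAST to REAL) to force floating-point division

Corrected query:
SELECT author, SUM(pages) * 1.0 / COUNT(*) AS avg_pages FROM books GROUP BY author

Result:
author  | avg_pages
--------+----------
Atwood  | 591.2    
Tolkien | 300.5    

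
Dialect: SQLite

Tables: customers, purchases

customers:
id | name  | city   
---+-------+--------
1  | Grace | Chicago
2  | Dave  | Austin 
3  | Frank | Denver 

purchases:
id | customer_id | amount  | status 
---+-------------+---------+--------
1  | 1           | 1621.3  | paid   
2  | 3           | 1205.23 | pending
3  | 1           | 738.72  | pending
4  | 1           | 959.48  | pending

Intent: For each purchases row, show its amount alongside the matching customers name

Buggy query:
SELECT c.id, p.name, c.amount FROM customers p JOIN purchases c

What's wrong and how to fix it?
Bug: Missing join condition: each purchases row is matched to all customers rows instead of just its own

Fix: Specify the join condition linking the foreign key to the parent id

Corrected query:
SELECT c.id, p.name, c.amount FROM customers p JOIN purchases c ON c.customer_id = p.id

Result:
id | name  | amount 
---+-------+--------
1  | Grace | 1621.3 
2  | Frank | 1205.23
3  | Grace | 738.72 
4  | Grace | 959.48 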